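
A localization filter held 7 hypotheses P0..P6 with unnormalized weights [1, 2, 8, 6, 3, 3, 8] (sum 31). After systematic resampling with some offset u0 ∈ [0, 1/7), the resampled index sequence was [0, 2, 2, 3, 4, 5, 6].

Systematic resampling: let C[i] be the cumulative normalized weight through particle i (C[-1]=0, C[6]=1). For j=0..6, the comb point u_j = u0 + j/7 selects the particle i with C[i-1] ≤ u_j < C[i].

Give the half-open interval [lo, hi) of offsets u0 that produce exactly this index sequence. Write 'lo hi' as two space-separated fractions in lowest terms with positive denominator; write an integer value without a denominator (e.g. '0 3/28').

0 6/217

C = [1/31, 3/31, 11/31, 17/31, 20/31, 23/31, 1]
j=0 picked index 0: u0 ∈ [0, 1/31)
j=1 picked index 2: u0 ∈ [-10/217, 46/217)
j=2 picked index 2: u0 ∈ [-41/217, 15/217)
j=3 picked index 3: u0 ∈ [-16/217, 26/217)
j=4 picked index 4: u0 ∈ [-5/217, 16/217)
j=5 picked index 5: u0 ∈ [-15/217, 6/217)
j=6 picked index 6: u0 ∈ [-25/217, 1/7)
intersection: [0, 6/217)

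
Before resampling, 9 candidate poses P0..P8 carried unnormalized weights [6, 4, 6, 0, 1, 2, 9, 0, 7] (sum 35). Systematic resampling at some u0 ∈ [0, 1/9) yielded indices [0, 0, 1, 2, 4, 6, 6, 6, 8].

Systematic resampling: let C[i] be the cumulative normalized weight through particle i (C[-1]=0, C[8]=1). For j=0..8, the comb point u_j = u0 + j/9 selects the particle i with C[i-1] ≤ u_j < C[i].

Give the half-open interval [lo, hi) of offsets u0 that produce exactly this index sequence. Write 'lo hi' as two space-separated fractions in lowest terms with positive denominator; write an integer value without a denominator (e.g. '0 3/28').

C = [6/35, 2/7, 16/35, 16/35, 17/35, 19/35, 4/5, 4/5, 1]
j=0 picked index 0: u0 ∈ [0, 6/35)
j=1 picked index 0: u0 ∈ [-1/9, 19/315)
j=2 picked index 1: u0 ∈ [-16/315, 4/63)
j=3 picked index 2: u0 ∈ [-1/21, 13/105)
j=4 picked index 4: u0 ∈ [4/315, 13/315)
j=5 picked index 6: u0 ∈ [-4/315, 11/45)
j=6 picked index 6: u0 ∈ [-13/105, 2/15)
j=7 picked index 6: u0 ∈ [-74/315, 1/45)
j=8 picked index 8: u0 ∈ [-4/45, 1/9)
intersection: [4/315, 1/45)

4/315 1/45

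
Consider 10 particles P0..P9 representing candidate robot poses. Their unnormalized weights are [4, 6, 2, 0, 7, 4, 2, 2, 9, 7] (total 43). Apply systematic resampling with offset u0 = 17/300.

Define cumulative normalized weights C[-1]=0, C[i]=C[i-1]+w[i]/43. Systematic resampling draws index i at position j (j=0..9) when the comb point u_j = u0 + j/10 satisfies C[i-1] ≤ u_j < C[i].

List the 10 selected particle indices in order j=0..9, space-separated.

0 1 2 4 5 6 8 8 9 9

C = [4/43, 10/43, 12/43, 12/43, 19/43, 23/43, 25/43, 27/43, 36/43, 1]
j=0: u_0=17/300 ∈ [0, 4/43) → index 0
j=1: u_1=47/300 ∈ [4/43, 10/43) → index 1
j=2: u_2=77/300 ∈ [10/43, 12/43) → index 2
j=3: u_3=107/300 ∈ [12/43, 19/43) → index 4
j=4: u_4=137/300 ∈ [19/43, 23/43) → index 5
j=5: u_5=167/300 ∈ [23/43, 25/43) → index 6
j=6: u_6=197/300 ∈ [27/43, 36/43) → index 8
j=7: u_7=227/300 ∈ [27/43, 36/43) → index 8
j=8: u_8=257/300 ∈ [36/43, 1) → index 9
j=9: u_9=287/300 ∈ [36/43, 1) → index 9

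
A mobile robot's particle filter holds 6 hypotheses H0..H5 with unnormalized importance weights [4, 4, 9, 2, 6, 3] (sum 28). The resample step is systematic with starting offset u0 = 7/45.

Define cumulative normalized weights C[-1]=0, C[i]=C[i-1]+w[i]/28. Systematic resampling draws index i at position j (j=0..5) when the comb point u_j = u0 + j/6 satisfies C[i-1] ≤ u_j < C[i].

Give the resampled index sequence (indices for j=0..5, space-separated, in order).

1 2 2 3 4 5

C = [1/7, 2/7, 17/28, 19/28, 25/28, 1]
j=0: u_0=7/45 ∈ [1/7, 2/7) → index 1
j=1: u_1=29/90 ∈ [2/7, 17/28) → index 2
j=2: u_2=22/45 ∈ [2/7, 17/28) → index 2
j=3: u_3=59/90 ∈ [17/28, 19/28) → index 3
j=4: u_4=37/45 ∈ [19/28, 25/28) → index 4
j=5: u_5=89/90 ∈ [25/28, 1) → index 5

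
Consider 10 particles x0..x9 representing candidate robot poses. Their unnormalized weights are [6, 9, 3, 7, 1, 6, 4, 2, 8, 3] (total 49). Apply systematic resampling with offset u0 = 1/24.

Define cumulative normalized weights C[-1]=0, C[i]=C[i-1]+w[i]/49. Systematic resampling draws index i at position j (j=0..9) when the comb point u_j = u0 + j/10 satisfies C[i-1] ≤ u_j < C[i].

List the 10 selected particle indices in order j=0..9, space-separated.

0 1 1 2 3 5 5 7 8 9

C = [6/49, 15/49, 18/49, 25/49, 26/49, 32/49, 36/49, 38/49, 46/49, 1]
j=0: u_0=1/24 ∈ [0, 6/49) → index 0
j=1: u_1=17/120 ∈ [6/49, 15/49) → index 1
j=2: u_2=29/120 ∈ [6/49, 15/49) → index 1
j=3: u_3=41/120 ∈ [15/49, 18/49) → index 2
j=4: u_4=53/120 ∈ [18/49, 25/49) → index 3
j=5: u_5=13/24 ∈ [26/49, 32/49) → index 5
j=6: u_6=77/120 ∈ [26/49, 32/49) → index 5
j=7: u_7=89/120 ∈ [36/49, 38/49) → index 7
j=8: u_8=101/120 ∈ [38/49, 46/49) → index 8
j=9: u_9=113/120 ∈ [46/49, 1) → index 9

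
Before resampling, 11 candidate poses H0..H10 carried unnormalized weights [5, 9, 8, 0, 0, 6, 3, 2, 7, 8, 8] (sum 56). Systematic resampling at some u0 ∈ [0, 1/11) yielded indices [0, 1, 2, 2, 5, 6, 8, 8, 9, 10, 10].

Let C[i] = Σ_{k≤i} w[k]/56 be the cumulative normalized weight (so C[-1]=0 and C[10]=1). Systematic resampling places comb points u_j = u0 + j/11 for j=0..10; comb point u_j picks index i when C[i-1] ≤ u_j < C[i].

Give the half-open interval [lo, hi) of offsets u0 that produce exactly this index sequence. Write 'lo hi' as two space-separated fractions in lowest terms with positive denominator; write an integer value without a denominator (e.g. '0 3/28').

3/44 6/77

C = [5/56, 1/4, 11/28, 11/28, 11/28, 1/2, 31/56, 33/56, 5/7, 6/7, 1]
j=0 picked index 0: u0 ∈ [0, 5/56)
j=1 picked index 1: u0 ∈ [-1/616, 7/44)
j=2 picked index 2: u0 ∈ [3/44, 65/308)
j=3 picked index 2: u0 ∈ [-1/44, 37/308)
j=4 picked index 5: u0 ∈ [9/308, 3/22)
j=5 picked index 6: u0 ∈ [1/22, 61/616)
j=6 picked index 8: u0 ∈ [27/616, 13/77)
j=7 picked index 8: u0 ∈ [-29/616, 6/77)
j=8 picked index 9: u0 ∈ [-1/77, 10/77)
j=9 picked index 10: u0 ∈ [3/77, 2/11)
j=10 picked index 10: u0 ∈ [-4/77, 1/11)
intersection: [3/44, 6/77)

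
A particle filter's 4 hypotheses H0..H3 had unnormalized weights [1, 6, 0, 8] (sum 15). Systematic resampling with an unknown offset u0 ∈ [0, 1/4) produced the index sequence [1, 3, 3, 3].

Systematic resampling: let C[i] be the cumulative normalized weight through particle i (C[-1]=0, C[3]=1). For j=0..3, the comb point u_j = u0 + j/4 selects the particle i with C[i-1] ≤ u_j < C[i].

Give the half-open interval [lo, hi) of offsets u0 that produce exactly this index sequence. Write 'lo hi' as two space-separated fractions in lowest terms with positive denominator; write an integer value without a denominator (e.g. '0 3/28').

13/60 1/4

C = [1/15, 7/15, 7/15, 1]
j=0 picked index 1: u0 ∈ [1/15, 7/15)
j=1 picked index 3: u0 ∈ [13/60, 3/4)
j=2 picked index 3: u0 ∈ [-1/30, 1/2)
j=3 picked index 3: u0 ∈ [-17/60, 1/4)
intersection: [13/60, 1/4)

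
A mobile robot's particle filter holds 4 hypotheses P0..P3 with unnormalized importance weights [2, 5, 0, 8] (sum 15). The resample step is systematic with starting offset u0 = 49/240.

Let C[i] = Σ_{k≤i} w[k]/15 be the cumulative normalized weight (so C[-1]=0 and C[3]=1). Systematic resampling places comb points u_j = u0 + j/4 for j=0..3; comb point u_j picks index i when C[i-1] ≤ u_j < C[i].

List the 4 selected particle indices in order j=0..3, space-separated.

1 1 3 3

C = [2/15, 7/15, 7/15, 1]
j=0: u_0=49/240 ∈ [2/15, 7/15) → index 1
j=1: u_1=109/240 ∈ [2/15, 7/15) → index 1
j=2: u_2=169/240 ∈ [7/15, 1) → index 3
j=3: u_3=229/240 ∈ [7/15, 1) → index 3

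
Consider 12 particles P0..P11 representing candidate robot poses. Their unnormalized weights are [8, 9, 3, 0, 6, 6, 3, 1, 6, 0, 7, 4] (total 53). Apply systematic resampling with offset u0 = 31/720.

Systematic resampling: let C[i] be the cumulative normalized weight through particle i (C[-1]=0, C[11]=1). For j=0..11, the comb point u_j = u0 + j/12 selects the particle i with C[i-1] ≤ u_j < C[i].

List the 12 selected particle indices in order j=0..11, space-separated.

0 0 1 1 2 4 5 6 8 10 10 11

C = [8/53, 17/53, 20/53, 20/53, 26/53, 32/53, 35/53, 36/53, 42/53, 42/53, 49/53, 1]
j=0: u_0=31/720 ∈ [0, 8/53) → index 0
j=1: u_1=91/720 ∈ [0, 8/53) → index 0
j=2: u_2=151/720 ∈ [8/53, 17/53) → index 1
j=3: u_3=211/720 ∈ [8/53, 17/53) → index 1
j=4: u_4=271/720 ∈ [17/53, 20/53) → index 2
j=5: u_5=331/720 ∈ [20/53, 26/53) → index 4
j=6: u_6=391/720 ∈ [26/53, 32/53) → index 5
j=7: u_7=451/720 ∈ [32/53, 35/53) → index 6
j=8: u_8=511/720 ∈ [36/53, 42/53) → index 8
j=9: u_9=571/720 ∈ [42/53, 49/53) → index 10
j=10: u_10=631/720 ∈ [42/53, 49/53) → index 10
j=11: u_11=691/720 ∈ [49/53, 1) → index 11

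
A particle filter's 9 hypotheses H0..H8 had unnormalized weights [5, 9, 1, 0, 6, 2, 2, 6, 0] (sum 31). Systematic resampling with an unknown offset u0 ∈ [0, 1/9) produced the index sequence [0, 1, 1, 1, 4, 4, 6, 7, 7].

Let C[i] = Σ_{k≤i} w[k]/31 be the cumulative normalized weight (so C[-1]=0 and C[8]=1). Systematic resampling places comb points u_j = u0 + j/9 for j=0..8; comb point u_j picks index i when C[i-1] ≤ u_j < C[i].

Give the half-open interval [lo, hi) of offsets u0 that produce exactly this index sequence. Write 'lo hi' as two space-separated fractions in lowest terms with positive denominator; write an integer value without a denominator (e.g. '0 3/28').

7/93 1/9

C = [5/31, 14/31, 15/31, 15/31, 21/31, 23/31, 25/31, 1, 1]
j=0 picked index 0: u0 ∈ [0, 5/31)
j=1 picked index 1: u0 ∈ [14/279, 95/279)
j=2 picked index 1: u0 ∈ [-17/279, 64/279)
j=3 picked index 1: u0 ∈ [-16/93, 11/93)
j=4 picked index 4: u0 ∈ [11/279, 65/279)
j=5 picked index 4: u0 ∈ [-20/279, 34/279)
j=6 picked index 6: u0 ∈ [7/93, 13/93)
j=7 picked index 7: u0 ∈ [8/279, 2/9)
j=8 picked index 7: u0 ∈ [-23/279, 1/9)
intersection: [7/93, 1/9)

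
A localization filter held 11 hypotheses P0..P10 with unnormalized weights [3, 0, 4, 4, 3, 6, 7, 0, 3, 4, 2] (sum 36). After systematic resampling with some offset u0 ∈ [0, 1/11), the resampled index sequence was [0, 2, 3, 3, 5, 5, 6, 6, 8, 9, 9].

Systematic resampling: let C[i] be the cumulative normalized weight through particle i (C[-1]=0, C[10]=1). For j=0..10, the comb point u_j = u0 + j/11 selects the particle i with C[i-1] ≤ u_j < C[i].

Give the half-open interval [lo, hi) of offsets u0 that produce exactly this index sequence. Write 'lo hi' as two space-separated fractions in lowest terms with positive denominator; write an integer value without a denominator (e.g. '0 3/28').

C = [1/12, 1/12, 7/36, 11/36, 7/18, 5/9, 3/4, 3/4, 5/6, 17/18, 1]
j=0 picked index 0: u0 ∈ [0, 1/12)
j=1 picked index 2: u0 ∈ [-1/132, 41/396)
j=2 picked index 3: u0 ∈ [5/396, 49/396)
j=3 picked index 3: u0 ∈ [-31/396, 13/396)
j=4 picked index 5: u0 ∈ [5/198, 19/99)
j=5 picked index 5: u0 ∈ [-13/198, 10/99)
j=6 picked index 6: u0 ∈ [1/99, 9/44)
j=7 picked index 6: u0 ∈ [-8/99, 5/44)
j=8 picked index 8: u0 ∈ [1/44, 7/66)
j=9 picked index 9: u0 ∈ [1/66, 25/198)
j=10 picked index 9: u0 ∈ [-5/66, 7/198)
intersection: [5/198, 13/396)

5/198 13/396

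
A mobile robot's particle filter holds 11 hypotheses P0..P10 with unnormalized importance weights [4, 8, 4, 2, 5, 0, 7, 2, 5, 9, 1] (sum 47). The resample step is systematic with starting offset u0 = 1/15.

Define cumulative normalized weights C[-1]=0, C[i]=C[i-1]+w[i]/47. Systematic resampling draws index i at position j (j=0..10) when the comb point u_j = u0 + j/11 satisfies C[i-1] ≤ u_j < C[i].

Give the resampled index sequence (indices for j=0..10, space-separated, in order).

0 1 1 2 4 6 6 8 9 9 9

C = [4/47, 12/47, 16/47, 18/47, 23/47, 23/47, 30/47, 32/47, 37/47, 46/47, 1]
j=0: u_0=1/15 ∈ [0, 4/47) → index 0
j=1: u_1=26/165 ∈ [4/47, 12/47) → index 1
j=2: u_2=41/165 ∈ [4/47, 12/47) → index 1
j=3: u_3=56/165 ∈ [12/47, 16/47) → index 2
j=4: u_4=71/165 ∈ [18/47, 23/47) → index 4
j=5: u_5=86/165 ∈ [23/47, 30/47) → index 6
j=6: u_6=101/165 ∈ [23/47, 30/47) → index 6
j=7: u_7=116/165 ∈ [32/47, 37/47) → index 8
j=8: u_8=131/165 ∈ [37/47, 46/47) → index 9
j=9: u_9=146/165 ∈ [37/47, 46/47) → index 9
j=10: u_10=161/165 ∈ [37/47, 46/47) → index 9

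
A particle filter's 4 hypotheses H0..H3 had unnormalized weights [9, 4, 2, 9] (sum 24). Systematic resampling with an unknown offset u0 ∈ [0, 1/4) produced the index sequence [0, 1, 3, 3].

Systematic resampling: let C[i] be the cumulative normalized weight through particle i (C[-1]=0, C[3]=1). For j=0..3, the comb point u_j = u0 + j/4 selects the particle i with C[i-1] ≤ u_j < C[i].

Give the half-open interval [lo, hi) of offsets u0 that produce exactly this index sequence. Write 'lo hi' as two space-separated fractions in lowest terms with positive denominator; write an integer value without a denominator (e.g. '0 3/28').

1/8 1/4

C = [3/8, 13/24, 5/8, 1]
j=0 picked index 0: u0 ∈ [0, 3/8)
j=1 picked index 1: u0 ∈ [1/8, 7/24)
j=2 picked index 3: u0 ∈ [1/8, 1/2)
j=3 picked index 3: u0 ∈ [-1/8, 1/4)
intersection: [1/8, 1/4)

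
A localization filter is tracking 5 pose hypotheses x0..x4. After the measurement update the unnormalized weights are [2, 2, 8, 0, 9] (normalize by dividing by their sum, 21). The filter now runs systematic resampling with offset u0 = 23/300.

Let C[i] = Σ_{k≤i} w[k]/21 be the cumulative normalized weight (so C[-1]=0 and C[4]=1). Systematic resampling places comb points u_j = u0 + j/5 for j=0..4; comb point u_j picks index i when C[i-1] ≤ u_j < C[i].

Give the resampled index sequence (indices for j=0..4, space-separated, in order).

0 2 2 4 4

C = [2/21, 4/21, 4/7, 4/7, 1]
j=0: u_0=23/300 ∈ [0, 2/21) → index 0
j=1: u_1=83/300 ∈ [4/21, 4/7) → index 2
j=2: u_2=143/300 ∈ [4/21, 4/7) → index 2
j=3: u_3=203/300 ∈ [4/7, 1) → index 4
j=4: u_4=263/300 ∈ [4/7, 1) → index 4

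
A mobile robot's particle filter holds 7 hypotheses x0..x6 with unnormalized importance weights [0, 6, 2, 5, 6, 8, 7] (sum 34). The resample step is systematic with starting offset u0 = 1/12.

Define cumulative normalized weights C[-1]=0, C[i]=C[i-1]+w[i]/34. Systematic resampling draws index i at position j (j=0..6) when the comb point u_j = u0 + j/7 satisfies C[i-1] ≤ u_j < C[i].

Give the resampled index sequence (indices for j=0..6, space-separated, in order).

C = [0, 3/17, 4/17, 13/34, 19/34, 27/34, 1]
j=0: u_0=1/12 ∈ [0, 3/17) → index 1
j=1: u_1=19/84 ∈ [3/17, 4/17) → index 2
j=2: u_2=31/84 ∈ [4/17, 13/34) → index 3
j=3: u_3=43/84 ∈ [13/34, 19/34) → index 4
j=4: u_4=55/84 ∈ [19/34, 27/34) → index 5
j=5: u_5=67/84 ∈ [27/34, 1) → index 6
j=6: u_6=79/84 ∈ [27/34, 1) → index 6

1 2 3 4 5 6 6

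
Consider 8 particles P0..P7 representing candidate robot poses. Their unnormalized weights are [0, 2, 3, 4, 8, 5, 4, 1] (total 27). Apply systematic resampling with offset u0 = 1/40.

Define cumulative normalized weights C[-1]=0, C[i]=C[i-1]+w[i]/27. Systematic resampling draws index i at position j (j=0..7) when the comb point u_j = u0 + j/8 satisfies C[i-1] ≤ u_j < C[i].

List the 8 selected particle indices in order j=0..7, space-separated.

1 2 3 4 4 5 5 6

C = [0, 2/27, 5/27, 1/3, 17/27, 22/27, 26/27, 1]
j=0: u_0=1/40 ∈ [0, 2/27) → index 1
j=1: u_1=3/20 ∈ [2/27, 5/27) → index 2
j=2: u_2=11/40 ∈ [5/27, 1/3) → index 3
j=3: u_3=2/5 ∈ [1/3, 17/27) → index 4
j=4: u_4=21/40 ∈ [1/3, 17/27) → index 4
j=5: u_5=13/20 ∈ [17/27, 22/27) → index 5
j=6: u_6=31/40 ∈ [17/27, 22/27) → index 5
j=7: u_7=9/10 ∈ [22/27, 26/27) → index 6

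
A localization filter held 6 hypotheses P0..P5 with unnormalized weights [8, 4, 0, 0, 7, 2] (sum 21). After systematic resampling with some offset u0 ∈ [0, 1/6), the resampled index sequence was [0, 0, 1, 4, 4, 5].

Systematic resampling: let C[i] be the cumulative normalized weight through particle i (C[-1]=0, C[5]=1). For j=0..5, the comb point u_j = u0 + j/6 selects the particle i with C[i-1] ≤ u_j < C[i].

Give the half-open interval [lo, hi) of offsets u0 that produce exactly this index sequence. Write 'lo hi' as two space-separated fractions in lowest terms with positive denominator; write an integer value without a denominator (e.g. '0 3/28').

1/14 1/6

C = [8/21, 4/7, 4/7, 4/7, 19/21, 1]
j=0 picked index 0: u0 ∈ [0, 8/21)
j=1 picked index 0: u0 ∈ [-1/6, 3/14)
j=2 picked index 1: u0 ∈ [1/21, 5/21)
j=3 picked index 4: u0 ∈ [1/14, 17/42)
j=4 picked index 4: u0 ∈ [-2/21, 5/21)
j=5 picked index 5: u0 ∈ [1/14, 1/6)
intersection: [1/14, 1/6)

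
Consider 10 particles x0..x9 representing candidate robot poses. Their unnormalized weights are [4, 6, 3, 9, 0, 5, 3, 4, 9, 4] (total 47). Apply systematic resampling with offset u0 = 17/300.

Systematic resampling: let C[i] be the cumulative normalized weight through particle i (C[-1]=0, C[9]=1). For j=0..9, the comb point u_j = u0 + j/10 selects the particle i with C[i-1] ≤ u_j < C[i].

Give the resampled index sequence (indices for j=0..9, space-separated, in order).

0 1 2 3 3 5 7 8 8 9

C = [4/47, 10/47, 13/47, 22/47, 22/47, 27/47, 30/47, 34/47, 43/47, 1]
j=0: u_0=17/300 ∈ [0, 4/47) → index 0
j=1: u_1=47/300 ∈ [4/47, 10/47) → index 1
j=2: u_2=77/300 ∈ [10/47, 13/47) → index 2
j=3: u_3=107/300 ∈ [13/47, 22/47) → index 3
j=4: u_4=137/300 ∈ [13/47, 22/47) → index 3
j=5: u_5=167/300 ∈ [22/47, 27/47) → index 5
j=6: u_6=197/300 ∈ [30/47, 34/47) → index 7
j=7: u_7=227/300 ∈ [34/47, 43/47) → index 8
j=8: u_8=257/300 ∈ [34/47, 43/47) → index 8
j=9: u_9=287/300 ∈ [43/47, 1) → index 9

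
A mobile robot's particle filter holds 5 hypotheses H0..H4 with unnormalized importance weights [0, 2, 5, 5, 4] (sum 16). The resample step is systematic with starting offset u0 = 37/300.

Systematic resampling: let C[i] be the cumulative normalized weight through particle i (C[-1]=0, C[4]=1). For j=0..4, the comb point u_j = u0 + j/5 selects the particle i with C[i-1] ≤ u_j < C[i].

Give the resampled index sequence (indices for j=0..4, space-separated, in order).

1 2 3 3 4

C = [0, 1/8, 7/16, 3/4, 1]
j=0: u_0=37/300 ∈ [0, 1/8) → index 1
j=1: u_1=97/300 ∈ [1/8, 7/16) → index 2
j=2: u_2=157/300 ∈ [7/16, 3/4) → index 3
j=3: u_3=217/300 ∈ [7/16, 3/4) → index 3
j=4: u_4=277/300 ∈ [3/4, 1) → index 4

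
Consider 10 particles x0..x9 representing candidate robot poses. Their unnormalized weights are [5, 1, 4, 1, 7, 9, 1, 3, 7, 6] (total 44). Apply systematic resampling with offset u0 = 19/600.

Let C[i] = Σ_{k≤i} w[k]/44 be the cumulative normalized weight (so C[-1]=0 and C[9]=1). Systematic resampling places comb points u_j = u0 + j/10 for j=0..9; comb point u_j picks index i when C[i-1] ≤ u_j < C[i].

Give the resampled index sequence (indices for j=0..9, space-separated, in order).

0 1 3 4 5 5 6 8 8 9

C = [5/44, 3/22, 5/22, 1/4, 9/22, 27/44, 7/11, 31/44, 19/22, 1]
j=0: u_0=19/600 ∈ [0, 5/44) → index 0
j=1: u_1=79/600 ∈ [5/44, 3/22) → index 1
j=2: u_2=139/600 ∈ [5/22, 1/4) → index 3
j=3: u_3=199/600 ∈ [1/4, 9/22) → index 4
j=4: u_4=259/600 ∈ [9/22, 27/44) → index 5
j=5: u_5=319/600 ∈ [9/22, 27/44) → index 5
j=6: u_6=379/600 ∈ [27/44, 7/11) → index 6
j=7: u_7=439/600 ∈ [31/44, 19/22) → index 8
j=8: u_8=499/600 ∈ [31/44, 19/22) → index 8
j=9: u_9=559/600 ∈ [19/22, 1) → index 9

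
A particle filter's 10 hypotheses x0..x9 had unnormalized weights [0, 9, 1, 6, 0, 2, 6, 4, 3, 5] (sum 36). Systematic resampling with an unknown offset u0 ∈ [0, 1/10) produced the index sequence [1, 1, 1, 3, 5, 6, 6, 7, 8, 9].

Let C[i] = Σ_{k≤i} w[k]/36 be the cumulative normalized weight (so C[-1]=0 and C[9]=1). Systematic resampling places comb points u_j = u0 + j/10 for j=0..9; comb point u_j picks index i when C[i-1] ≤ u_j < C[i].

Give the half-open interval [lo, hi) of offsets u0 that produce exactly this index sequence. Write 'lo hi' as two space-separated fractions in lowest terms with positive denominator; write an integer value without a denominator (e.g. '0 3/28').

2/45 1/20

C = [0, 1/4, 5/18, 4/9, 4/9, 1/2, 2/3, 7/9, 31/36, 1]
j=0 picked index 1: u0 ∈ [0, 1/4)
j=1 picked index 1: u0 ∈ [-1/10, 3/20)
j=2 picked index 1: u0 ∈ [-1/5, 1/20)
j=3 picked index 3: u0 ∈ [-1/45, 13/90)
j=4 picked index 5: u0 ∈ [2/45, 1/10)
j=5 picked index 6: u0 ∈ [0, 1/6)
j=6 picked index 6: u0 ∈ [-1/10, 1/15)
j=7 picked index 7: u0 ∈ [-1/30, 7/90)
j=8 picked index 8: u0 ∈ [-1/45, 11/180)
j=9 picked index 9: u0 ∈ [-7/180, 1/10)
intersection: [2/45, 1/20)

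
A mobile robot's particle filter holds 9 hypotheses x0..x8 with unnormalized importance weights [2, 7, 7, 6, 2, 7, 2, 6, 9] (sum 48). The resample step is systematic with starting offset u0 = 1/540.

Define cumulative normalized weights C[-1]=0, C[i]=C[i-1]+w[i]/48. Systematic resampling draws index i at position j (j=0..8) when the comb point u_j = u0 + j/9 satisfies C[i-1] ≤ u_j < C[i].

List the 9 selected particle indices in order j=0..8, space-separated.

0 1 2 3 3 5 6 7 8

C = [1/24, 3/16, 1/3, 11/24, 1/2, 31/48, 11/16, 13/16, 1]
j=0: u_0=1/540 ∈ [0, 1/24) → index 0
j=1: u_1=61/540 ∈ [1/24, 3/16) → index 1
j=2: u_2=121/540 ∈ [3/16, 1/3) → index 2
j=3: u_3=181/540 ∈ [1/3, 11/24) → index 3
j=4: u_4=241/540 ∈ [1/3, 11/24) → index 3
j=5: u_5=301/540 ∈ [1/2, 31/48) → index 5
j=6: u_6=361/540 ∈ [31/48, 11/16) → index 6
j=7: u_7=421/540 ∈ [11/16, 13/16) → index 7
j=8: u_8=481/540 ∈ [13/16, 1) → index 8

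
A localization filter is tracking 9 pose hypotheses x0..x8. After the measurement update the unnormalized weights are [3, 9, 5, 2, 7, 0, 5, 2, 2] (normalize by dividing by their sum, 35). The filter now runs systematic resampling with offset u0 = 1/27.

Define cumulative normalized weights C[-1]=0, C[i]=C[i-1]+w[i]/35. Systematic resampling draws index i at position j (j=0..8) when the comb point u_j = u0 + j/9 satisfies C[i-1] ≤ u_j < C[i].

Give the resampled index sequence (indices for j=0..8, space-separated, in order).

C = [3/35, 12/35, 17/35, 19/35, 26/35, 26/35, 31/35, 33/35, 1]
j=0: u_0=1/27 ∈ [0, 3/35) → index 0
j=1: u_1=4/27 ∈ [3/35, 12/35) → index 1
j=2: u_2=7/27 ∈ [3/35, 12/35) → index 1
j=3: u_3=10/27 ∈ [12/35, 17/35) → index 2
j=4: u_4=13/27 ∈ [12/35, 17/35) → index 2
j=5: u_5=16/27 ∈ [19/35, 26/35) → index 4
j=6: u_6=19/27 ∈ [19/35, 26/35) → index 4
j=7: u_7=22/27 ∈ [26/35, 31/35) → index 6
j=8: u_8=25/27 ∈ [31/35, 33/35) → index 7

0 1 1 2 2 4 4 6 7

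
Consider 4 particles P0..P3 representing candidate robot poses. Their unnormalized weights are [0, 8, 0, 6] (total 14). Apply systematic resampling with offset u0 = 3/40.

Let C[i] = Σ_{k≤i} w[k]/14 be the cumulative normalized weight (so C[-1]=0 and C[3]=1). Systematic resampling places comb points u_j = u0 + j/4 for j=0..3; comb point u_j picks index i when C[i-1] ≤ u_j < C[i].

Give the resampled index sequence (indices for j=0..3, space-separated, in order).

1 1 3 3

C = [0, 4/7, 4/7, 1]
j=0: u_0=3/40 ∈ [0, 4/7) → index 1
j=1: u_1=13/40 ∈ [0, 4/7) → index 1
j=2: u_2=23/40 ∈ [4/7, 1) → index 3
j=3: u_3=33/40 ∈ [4/7, 1) → index 3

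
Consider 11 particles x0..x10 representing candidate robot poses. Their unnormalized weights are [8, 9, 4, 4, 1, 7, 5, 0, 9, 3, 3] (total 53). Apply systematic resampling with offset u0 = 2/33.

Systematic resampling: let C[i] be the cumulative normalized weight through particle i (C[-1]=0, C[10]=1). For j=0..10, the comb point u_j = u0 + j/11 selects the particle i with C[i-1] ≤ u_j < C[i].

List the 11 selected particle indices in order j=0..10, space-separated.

0 1 1 2 3 5 5 6 8 8 10

C = [8/53, 17/53, 21/53, 25/53, 26/53, 33/53, 38/53, 38/53, 47/53, 50/53, 1]
j=0: u_0=2/33 ∈ [0, 8/53) → index 0
j=1: u_1=5/33 ∈ [8/53, 17/53) → index 1
j=2: u_2=8/33 ∈ [8/53, 17/53) → index 1
j=3: u_3=1/3 ∈ [17/53, 21/53) → index 2
j=4: u_4=14/33 ∈ [21/53, 25/53) → index 3
j=5: u_5=17/33 ∈ [26/53, 33/53) → index 5
j=6: u_6=20/33 ∈ [26/53, 33/53) → index 5
j=7: u_7=23/33 ∈ [33/53, 38/53) → index 6
j=8: u_8=26/33 ∈ [38/53, 47/53) → index 8
j=9: u_9=29/33 ∈ [38/53, 47/53) → index 8
j=10: u_10=32/33 ∈ [50/53, 1) → index 10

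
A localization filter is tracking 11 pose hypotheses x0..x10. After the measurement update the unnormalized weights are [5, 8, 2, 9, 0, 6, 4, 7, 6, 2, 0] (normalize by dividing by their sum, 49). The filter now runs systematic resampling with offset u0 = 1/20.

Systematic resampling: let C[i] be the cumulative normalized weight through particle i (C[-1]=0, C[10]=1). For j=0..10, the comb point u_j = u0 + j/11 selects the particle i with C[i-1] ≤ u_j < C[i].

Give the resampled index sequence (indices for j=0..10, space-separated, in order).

C = [5/49, 13/49, 15/49, 24/49, 24/49, 30/49, 34/49, 41/49, 47/49, 1, 1]
j=0: u_0=1/20 ∈ [0, 5/49) → index 0
j=1: u_1=31/220 ∈ [5/49, 13/49) → index 1
j=2: u_2=51/220 ∈ [5/49, 13/49) → index 1
j=3: u_3=71/220 ∈ [15/49, 24/49) → index 3
j=4: u_4=91/220 ∈ [15/49, 24/49) → index 3
j=5: u_5=111/220 ∈ [24/49, 30/49) → index 5
j=6: u_6=131/220 ∈ [24/49, 30/49) → index 5
j=7: u_7=151/220 ∈ [30/49, 34/49) → index 6
j=8: u_8=171/220 ∈ [34/49, 41/49) → index 7
j=9: u_9=191/220 ∈ [41/49, 47/49) → index 8
j=10: u_10=211/220 ∈ [41/49, 47/49) → index 8

0 1 1 3 3 5 5 6 7 8 8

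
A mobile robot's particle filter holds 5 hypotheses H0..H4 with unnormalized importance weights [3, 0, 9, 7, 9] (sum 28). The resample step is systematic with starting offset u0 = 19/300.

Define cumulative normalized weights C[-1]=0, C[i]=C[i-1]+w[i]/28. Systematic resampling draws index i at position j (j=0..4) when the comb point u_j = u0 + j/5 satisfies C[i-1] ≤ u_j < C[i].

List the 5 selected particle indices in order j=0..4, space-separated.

0 2 3 3 4

C = [3/28, 3/28, 3/7, 19/28, 1]
j=0: u_0=19/300 ∈ [0, 3/28) → index 0
j=1: u_1=79/300 ∈ [3/28, 3/7) → index 2
j=2: u_2=139/300 ∈ [3/7, 19/28) → index 3
j=3: u_3=199/300 ∈ [3/7, 19/28) → index 3
j=4: u_4=259/300 ∈ [19/28, 1) → index 4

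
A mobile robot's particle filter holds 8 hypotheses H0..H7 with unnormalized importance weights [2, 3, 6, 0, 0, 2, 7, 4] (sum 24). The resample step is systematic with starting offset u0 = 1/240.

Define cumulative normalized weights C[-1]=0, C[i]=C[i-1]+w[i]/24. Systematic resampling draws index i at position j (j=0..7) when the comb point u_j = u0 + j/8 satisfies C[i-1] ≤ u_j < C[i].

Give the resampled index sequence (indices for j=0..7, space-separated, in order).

0 1 2 2 5 6 6 7

C = [1/12, 5/24, 11/24, 11/24, 11/24, 13/24, 5/6, 1]
j=0: u_0=1/240 ∈ [0, 1/12) → index 0
j=1: u_1=31/240 ∈ [1/12, 5/24) → index 1
j=2: u_2=61/240 ∈ [5/24, 11/24) → index 2
j=3: u_3=91/240 ∈ [5/24, 11/24) → index 2
j=4: u_4=121/240 ∈ [11/24, 13/24) → index 5
j=5: u_5=151/240 ∈ [13/24, 5/6) → index 6
j=6: u_6=181/240 ∈ [13/24, 5/6) → index 6
j=7: u_7=211/240 ∈ [5/6, 1) → index 7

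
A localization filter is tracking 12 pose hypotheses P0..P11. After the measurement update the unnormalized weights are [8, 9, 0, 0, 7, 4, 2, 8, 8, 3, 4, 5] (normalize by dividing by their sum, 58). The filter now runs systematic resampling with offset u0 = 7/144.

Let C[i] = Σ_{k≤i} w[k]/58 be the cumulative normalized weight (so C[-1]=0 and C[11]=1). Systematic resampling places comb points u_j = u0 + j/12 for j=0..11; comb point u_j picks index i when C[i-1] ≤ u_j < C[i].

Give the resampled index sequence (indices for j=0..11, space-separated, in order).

C = [4/29, 17/58, 17/58, 17/58, 12/29, 14/29, 15/29, 19/29, 23/29, 49/58, 53/58, 1]
j=0: u_0=7/144 ∈ [0, 4/29) → index 0
j=1: u_1=19/144 ∈ [0, 4/29) → index 0
j=2: u_2=31/144 ∈ [4/29, 17/58) → index 1
j=3: u_3=43/144 ∈ [17/58, 12/29) → index 4
j=4: u_4=55/144 ∈ [17/58, 12/29) → index 4
j=5: u_5=67/144 ∈ [12/29, 14/29) → index 5
j=6: u_6=79/144 ∈ [15/29, 19/29) → index 7
j=7: u_7=91/144 ∈ [15/29, 19/29) → index 7
j=8: u_8=103/144 ∈ [19/29, 23/29) → index 8
j=9: u_9=115/144 ∈ [23/29, 49/58) → index 9
j=10: u_10=127/144 ∈ [49/58, 53/58) → index 10
j=11: u_11=139/144 ∈ [53/58, 1) → index 11

0 0 1 4 4 5 7 7 8 9 10 11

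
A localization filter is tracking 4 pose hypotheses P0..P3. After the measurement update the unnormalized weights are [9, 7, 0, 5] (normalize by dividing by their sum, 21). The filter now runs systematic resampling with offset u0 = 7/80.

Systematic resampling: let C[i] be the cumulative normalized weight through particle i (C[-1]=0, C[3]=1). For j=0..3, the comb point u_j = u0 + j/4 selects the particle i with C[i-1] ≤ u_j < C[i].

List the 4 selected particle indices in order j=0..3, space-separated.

C = [3/7, 16/21, 16/21, 1]
j=0: u_0=7/80 ∈ [0, 3/7) → index 0
j=1: u_1=27/80 ∈ [0, 3/7) → index 0
j=2: u_2=47/80 ∈ [3/7, 16/21) → index 1
j=3: u_3=67/80 ∈ [16/21, 1) → index 3

0 0 1 3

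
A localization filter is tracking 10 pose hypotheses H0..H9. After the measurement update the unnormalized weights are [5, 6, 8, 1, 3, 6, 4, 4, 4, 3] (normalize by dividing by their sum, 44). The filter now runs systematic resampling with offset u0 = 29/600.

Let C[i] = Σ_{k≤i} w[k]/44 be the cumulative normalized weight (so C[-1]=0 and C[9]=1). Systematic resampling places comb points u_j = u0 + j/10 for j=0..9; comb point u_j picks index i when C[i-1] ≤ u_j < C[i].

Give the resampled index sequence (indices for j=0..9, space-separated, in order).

C = [5/44, 1/4, 19/44, 5/11, 23/44, 29/44, 3/4, 37/44, 41/44, 1]
j=0: u_0=29/600 ∈ [0, 5/44) → index 0
j=1: u_1=89/600 ∈ [5/44, 1/4) → index 1
j=2: u_2=149/600 ∈ [5/44, 1/4) → index 1
j=3: u_3=209/600 ∈ [1/4, 19/44) → index 2
j=4: u_4=269/600 ∈ [19/44, 5/11) → index 3
j=5: u_5=329/600 ∈ [23/44, 29/44) → index 5
j=6: u_6=389/600 ∈ [23/44, 29/44) → index 5
j=7: u_7=449/600 ∈ [29/44, 3/4) → index 6
j=8: u_8=509/600 ∈ [37/44, 41/44) → index 8
j=9: u_9=569/600 ∈ [41/44, 1) → index 9

0 1 1 2 3 5 5 6 8 9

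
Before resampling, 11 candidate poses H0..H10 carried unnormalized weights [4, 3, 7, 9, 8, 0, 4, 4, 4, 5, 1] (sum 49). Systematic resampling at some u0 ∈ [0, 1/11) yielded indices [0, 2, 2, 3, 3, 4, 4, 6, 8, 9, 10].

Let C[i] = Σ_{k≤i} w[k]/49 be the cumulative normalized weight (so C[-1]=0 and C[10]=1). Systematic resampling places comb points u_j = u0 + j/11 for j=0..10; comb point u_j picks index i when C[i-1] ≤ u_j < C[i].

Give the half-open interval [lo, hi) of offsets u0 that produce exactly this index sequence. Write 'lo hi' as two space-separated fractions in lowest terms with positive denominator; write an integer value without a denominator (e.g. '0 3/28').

38/539 6/77

C = [4/49, 1/7, 2/7, 23/49, 31/49, 31/49, 5/7, 39/49, 43/49, 48/49, 1]
j=0 picked index 0: u0 ∈ [0, 4/49)
j=1 picked index 2: u0 ∈ [4/77, 15/77)
j=2 picked index 2: u0 ∈ [-3/77, 8/77)
j=3 picked index 3: u0 ∈ [1/77, 106/539)
j=4 picked index 3: u0 ∈ [-6/77, 57/539)
j=5 picked index 4: u0 ∈ [8/539, 96/539)
j=6 picked index 4: u0 ∈ [-41/539, 47/539)
j=7 picked index 6: u0 ∈ [-2/539, 6/77)
j=8 picked index 8: u0 ∈ [37/539, 81/539)
j=9 picked index 9: u0 ∈ [32/539, 87/539)
j=10 picked index 10: u0 ∈ [38/539, 1/11)
intersection: [38/539, 6/77)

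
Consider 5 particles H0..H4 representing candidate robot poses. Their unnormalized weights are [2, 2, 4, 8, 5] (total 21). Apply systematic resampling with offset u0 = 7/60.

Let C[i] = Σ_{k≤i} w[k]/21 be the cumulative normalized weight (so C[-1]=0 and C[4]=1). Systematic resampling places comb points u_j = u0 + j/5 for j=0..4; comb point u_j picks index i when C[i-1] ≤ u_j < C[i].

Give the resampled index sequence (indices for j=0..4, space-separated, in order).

C = [2/21, 4/21, 8/21, 16/21, 1]
j=0: u_0=7/60 ∈ [2/21, 4/21) → index 1
j=1: u_1=19/60 ∈ [4/21, 8/21) → index 2
j=2: u_2=31/60 ∈ [8/21, 16/21) → index 3
j=3: u_3=43/60 ∈ [8/21, 16/21) → index 3
j=4: u_4=11/12 ∈ [16/21, 1) → index 4

1 2 3 3 4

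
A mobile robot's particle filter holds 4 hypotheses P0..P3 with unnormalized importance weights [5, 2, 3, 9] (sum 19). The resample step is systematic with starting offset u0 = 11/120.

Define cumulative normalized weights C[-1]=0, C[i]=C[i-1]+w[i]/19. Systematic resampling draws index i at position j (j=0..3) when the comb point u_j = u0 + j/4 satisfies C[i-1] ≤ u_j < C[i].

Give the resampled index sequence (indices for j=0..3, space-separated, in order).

0 1 3 3

C = [5/19, 7/19, 10/19, 1]
j=0: u_0=11/120 ∈ [0, 5/19) → index 0
j=1: u_1=41/120 ∈ [5/19, 7/19) → index 1
j=2: u_2=71/120 ∈ [10/19, 1) → index 3
j=3: u_3=101/120 ∈ [10/19, 1) → index 3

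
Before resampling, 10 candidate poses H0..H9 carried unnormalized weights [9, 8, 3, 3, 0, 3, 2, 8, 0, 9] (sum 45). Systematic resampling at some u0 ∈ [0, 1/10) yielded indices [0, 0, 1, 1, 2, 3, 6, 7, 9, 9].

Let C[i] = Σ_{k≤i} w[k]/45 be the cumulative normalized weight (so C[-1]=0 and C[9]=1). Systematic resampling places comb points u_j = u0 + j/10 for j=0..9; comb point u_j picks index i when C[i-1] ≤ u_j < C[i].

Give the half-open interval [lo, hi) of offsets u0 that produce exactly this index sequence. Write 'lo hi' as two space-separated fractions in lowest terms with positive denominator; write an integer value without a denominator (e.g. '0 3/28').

C = [1/5, 17/45, 4/9, 23/45, 23/45, 26/45, 28/45, 4/5, 4/5, 1]
j=0 picked index 0: u0 ∈ [0, 1/5)
j=1 picked index 0: u0 ∈ [-1/10, 1/10)
j=2 picked index 1: u0 ∈ [0, 8/45)
j=3 picked index 1: u0 ∈ [-1/10, 7/90)
j=4 picked index 2: u0 ∈ [-1/45, 2/45)
j=5 picked index 3: u0 ∈ [-1/18, 1/90)
j=6 picked index 6: u0 ∈ [-1/45, 1/45)
j=7 picked index 7: u0 ∈ [-7/90, 1/10)
j=8 picked index 9: u0 ∈ [0, 1/5)
j=9 picked index 9: u0 ∈ [-1/10, 1/10)
intersection: [0, 1/90)

0 1/90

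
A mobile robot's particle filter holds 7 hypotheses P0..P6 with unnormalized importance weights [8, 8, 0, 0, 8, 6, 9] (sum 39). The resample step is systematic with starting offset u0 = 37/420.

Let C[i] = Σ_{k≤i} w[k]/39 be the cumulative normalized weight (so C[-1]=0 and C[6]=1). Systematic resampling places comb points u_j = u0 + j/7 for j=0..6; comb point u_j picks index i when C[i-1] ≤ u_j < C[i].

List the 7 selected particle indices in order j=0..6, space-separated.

0 1 1 4 5 6 6

C = [8/39, 16/39, 16/39, 16/39, 8/13, 10/13, 1]
j=0: u_0=37/420 ∈ [0, 8/39) → index 0
j=1: u_1=97/420 ∈ [8/39, 16/39) → index 1
j=2: u_2=157/420 ∈ [8/39, 16/39) → index 1
j=3: u_3=31/60 ∈ [16/39, 8/13) → index 4
j=4: u_4=277/420 ∈ [8/13, 10/13) → index 5
j=5: u_5=337/420 ∈ [10/13, 1) → index 6
j=6: u_6=397/420 ∈ [10/13, 1) → index 6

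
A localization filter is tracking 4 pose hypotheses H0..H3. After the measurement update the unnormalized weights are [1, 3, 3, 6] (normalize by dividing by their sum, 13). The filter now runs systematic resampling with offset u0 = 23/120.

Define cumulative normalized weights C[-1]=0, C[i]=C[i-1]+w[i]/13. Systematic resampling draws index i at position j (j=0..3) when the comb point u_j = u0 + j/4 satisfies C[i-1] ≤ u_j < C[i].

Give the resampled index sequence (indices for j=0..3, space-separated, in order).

C = [1/13, 4/13, 7/13, 1]
j=0: u_0=23/120 ∈ [1/13, 4/13) → index 1
j=1: u_1=53/120 ∈ [4/13, 7/13) → index 2
j=2: u_2=83/120 ∈ [7/13, 1) → index 3
j=3: u_3=113/120 ∈ [7/13, 1) → index 3

1 2 3 3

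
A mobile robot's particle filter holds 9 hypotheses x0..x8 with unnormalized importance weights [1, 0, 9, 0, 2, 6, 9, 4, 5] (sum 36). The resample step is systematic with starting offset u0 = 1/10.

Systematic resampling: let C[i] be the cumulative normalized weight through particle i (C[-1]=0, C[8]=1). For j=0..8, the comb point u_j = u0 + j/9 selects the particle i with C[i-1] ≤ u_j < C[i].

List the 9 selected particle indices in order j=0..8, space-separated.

C = [1/36, 1/36, 5/18, 5/18, 1/3, 1/2, 3/4, 31/36, 1]
j=0: u_0=1/10 ∈ [1/36, 5/18) → index 2
j=1: u_1=19/90 ∈ [1/36, 5/18) → index 2
j=2: u_2=29/90 ∈ [5/18, 1/3) → index 4
j=3: u_3=13/30 ∈ [1/3, 1/2) → index 5
j=4: u_4=49/90 ∈ [1/2, 3/4) → index 6
j=5: u_5=59/90 ∈ [1/2, 3/4) → index 6
j=6: u_6=23/30 ∈ [3/4, 31/36) → index 7
j=7: u_7=79/90 ∈ [31/36, 1) → index 8
j=8: u_8=89/90 ∈ [31/36, 1) → index 8

2 2 4 5 6 6 7 8 8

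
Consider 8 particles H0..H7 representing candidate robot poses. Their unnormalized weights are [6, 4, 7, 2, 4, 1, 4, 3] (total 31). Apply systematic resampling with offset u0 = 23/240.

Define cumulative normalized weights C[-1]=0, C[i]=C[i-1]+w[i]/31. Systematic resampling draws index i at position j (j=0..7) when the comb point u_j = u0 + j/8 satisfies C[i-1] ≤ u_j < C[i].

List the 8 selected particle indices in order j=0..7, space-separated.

0 1 2 2 3 4 6 7

C = [6/31, 10/31, 17/31, 19/31, 23/31, 24/31, 28/31, 1]
j=0: u_0=23/240 ∈ [0, 6/31) → index 0
j=1: u_1=53/240 ∈ [6/31, 10/31) → index 1
j=2: u_2=83/240 ∈ [10/31, 17/31) → index 2
j=3: u_3=113/240 ∈ [10/31, 17/31) → index 2
j=4: u_4=143/240 ∈ [17/31, 19/31) → index 3
j=5: u_5=173/240 ∈ [19/31, 23/31) → index 4
j=6: u_6=203/240 ∈ [24/31, 28/31) → index 6
j=7: u_7=233/240 ∈ [28/31, 1) → index 7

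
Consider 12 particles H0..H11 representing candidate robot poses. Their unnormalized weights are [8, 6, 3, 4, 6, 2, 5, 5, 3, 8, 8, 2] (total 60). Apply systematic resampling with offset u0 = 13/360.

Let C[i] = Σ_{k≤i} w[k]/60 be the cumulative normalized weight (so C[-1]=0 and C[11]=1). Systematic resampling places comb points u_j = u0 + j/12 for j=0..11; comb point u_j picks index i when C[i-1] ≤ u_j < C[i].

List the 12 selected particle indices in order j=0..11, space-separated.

C = [2/15, 7/30, 17/60, 7/20, 9/20, 29/60, 17/30, 13/20, 7/10, 5/6, 29/30, 1]
j=0: u_0=13/360 ∈ [0, 2/15) → index 0
j=1: u_1=43/360 ∈ [0, 2/15) → index 0
j=2: u_2=73/360 ∈ [2/15, 7/30) → index 1
j=3: u_3=103/360 ∈ [17/60, 7/20) → index 3
j=4: u_4=133/360 ∈ [7/20, 9/20) → index 4
j=5: u_5=163/360 ∈ [9/20, 29/60) → index 5
j=6: u_6=193/360 ∈ [29/60, 17/30) → index 6
j=7: u_7=223/360 ∈ [17/30, 13/20) → index 7
j=8: u_8=253/360 ∈ [7/10, 5/6) → index 9
j=9: u_9=283/360 ∈ [7/10, 5/6) → index 9
j=10: u_10=313/360 ∈ [5/6, 29/30) → index 10
j=11: u_11=343/360 ∈ [5/6, 29/30) → index 10

0 0 1 3 4 5 6 7 9 9 10 10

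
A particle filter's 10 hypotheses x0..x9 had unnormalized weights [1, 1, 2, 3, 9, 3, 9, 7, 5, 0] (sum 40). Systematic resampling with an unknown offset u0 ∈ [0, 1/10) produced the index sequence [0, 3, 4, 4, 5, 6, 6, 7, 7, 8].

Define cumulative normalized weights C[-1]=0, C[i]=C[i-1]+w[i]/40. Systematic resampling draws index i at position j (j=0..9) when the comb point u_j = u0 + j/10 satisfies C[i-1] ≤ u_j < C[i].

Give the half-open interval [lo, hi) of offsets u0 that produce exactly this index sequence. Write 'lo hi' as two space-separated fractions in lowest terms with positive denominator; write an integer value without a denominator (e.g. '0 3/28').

0 1/40

C = [1/40, 1/20, 1/10, 7/40, 2/5, 19/40, 7/10, 7/8, 1, 1]
j=0 picked index 0: u0 ∈ [0, 1/40)
j=1 picked index 3: u0 ∈ [0, 3/40)
j=2 picked index 4: u0 ∈ [-1/40, 1/5)
j=3 picked index 4: u0 ∈ [-1/8, 1/10)
j=4 picked index 5: u0 ∈ [0, 3/40)
j=5 picked index 6: u0 ∈ [-1/40, 1/5)
j=6 picked index 6: u0 ∈ [-1/8, 1/10)
j=7 picked index 7: u0 ∈ [0, 7/40)
j=8 picked index 7: u0 ∈ [-1/10, 3/40)
j=9 picked index 8: u0 ∈ [-1/40, 1/10)
intersection: [0, 1/40)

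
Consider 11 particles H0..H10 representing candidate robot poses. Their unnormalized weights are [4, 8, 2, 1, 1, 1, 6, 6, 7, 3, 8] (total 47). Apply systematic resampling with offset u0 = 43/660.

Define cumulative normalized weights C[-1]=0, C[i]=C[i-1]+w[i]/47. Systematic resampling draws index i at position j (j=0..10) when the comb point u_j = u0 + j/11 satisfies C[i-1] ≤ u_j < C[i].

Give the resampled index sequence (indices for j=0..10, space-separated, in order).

C = [4/47, 12/47, 14/47, 15/47, 16/47, 17/47, 23/47, 29/47, 36/47, 39/47, 1]
j=0: u_0=43/660 ∈ [0, 4/47) → index 0
j=1: u_1=103/660 ∈ [4/47, 12/47) → index 1
j=2: u_2=163/660 ∈ [4/47, 12/47) → index 1
j=3: u_3=223/660 ∈ [15/47, 16/47) → index 4
j=4: u_4=283/660 ∈ [17/47, 23/47) → index 6
j=5: u_5=343/660 ∈ [23/47, 29/47) → index 7
j=6: u_6=403/660 ∈ [23/47, 29/47) → index 7
j=7: u_7=463/660 ∈ [29/47, 36/47) → index 8
j=8: u_8=523/660 ∈ [36/47, 39/47) → index 9
j=9: u_9=53/60 ∈ [39/47, 1) → index 10
j=10: u_10=643/660 ∈ [39/47, 1) → index 10

0 1 1 4 6 7 7 8 9 10 10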